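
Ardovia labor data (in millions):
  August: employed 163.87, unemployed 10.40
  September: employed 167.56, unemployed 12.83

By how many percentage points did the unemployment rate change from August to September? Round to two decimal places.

August: labor force = 163.87 + 10.40 = 174.27; u = 10.40/174.27 = 5.97%.
September: labor force = 167.56 + 12.83 = 180.39; u = 12.83/180.39 = 7.11%.
Change = 7.11% − 5.97% = +1.14 pp.

The unemployment rate changed by +1.14 percentage points.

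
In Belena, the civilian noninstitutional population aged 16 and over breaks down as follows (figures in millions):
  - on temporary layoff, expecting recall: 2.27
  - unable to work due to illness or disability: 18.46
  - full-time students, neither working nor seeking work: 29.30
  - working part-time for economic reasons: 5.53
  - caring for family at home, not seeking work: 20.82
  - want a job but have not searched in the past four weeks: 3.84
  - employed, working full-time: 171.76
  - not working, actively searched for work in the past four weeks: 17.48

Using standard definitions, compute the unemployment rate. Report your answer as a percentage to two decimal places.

Employed = 5.53 + 171.76 = 177.29 million (anyone who worked, including part-time for economic reasons, counts as employed).
Unemployed = 2.27 + 17.48 = 19.75 million (jobless and actively searching, or on temporary layoff).
Labor force = 177.29 + 19.75 = 197.04 million.
Unemployment rate = 19.75 / 197.04 = 10.02%.

Unemployment rate ≈ 10.02%.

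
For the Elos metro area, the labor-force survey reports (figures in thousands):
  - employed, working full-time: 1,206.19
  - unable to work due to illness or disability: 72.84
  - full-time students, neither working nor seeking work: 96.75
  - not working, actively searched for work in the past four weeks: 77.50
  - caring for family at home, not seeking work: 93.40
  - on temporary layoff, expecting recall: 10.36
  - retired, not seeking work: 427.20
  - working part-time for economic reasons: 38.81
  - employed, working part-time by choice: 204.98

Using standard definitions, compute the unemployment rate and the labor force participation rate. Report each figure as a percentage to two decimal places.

Employed = 1,206.19 + 38.81 + 204.98 = 1,449.98 thousand (anyone who worked, including part-time for economic reasons, counts as employed).
Unemployed = 77.50 + 10.36 = 87.86 thousand (jobless and actively searching, or on temporary layoff).
Labor force = 1,449.98 + 87.86 = 1,537.84 thousand.
Not in labor force = 72.84 + 96.75 + 93.40 + 427.20 = 690.19 thousand (those not working and not actively searching are outside the labor force).
Civilian working-age population = 1,537.84 + 690.19 = 2,228.03 thousand.
Unemployment rate = 87.86 / 1,537.84 = 5.71%.
Labor force participation rate = 1,537.84 / 2,228.03 = 69.02%.

Unemployment rate ≈ 5.71%; labor force participation rate ≈ 69.02%.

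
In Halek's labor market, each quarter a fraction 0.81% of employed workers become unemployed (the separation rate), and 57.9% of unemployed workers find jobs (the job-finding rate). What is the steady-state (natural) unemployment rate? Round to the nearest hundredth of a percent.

Steady-state unemployment rate ≈ 1.38%.

At steady state the flows balance: s·E = f·U, so U/(E+U) = s/(s+f).
u* = 0.81 / (0.81 + 57.9) = 0.81 / 58.71 = 1.38%.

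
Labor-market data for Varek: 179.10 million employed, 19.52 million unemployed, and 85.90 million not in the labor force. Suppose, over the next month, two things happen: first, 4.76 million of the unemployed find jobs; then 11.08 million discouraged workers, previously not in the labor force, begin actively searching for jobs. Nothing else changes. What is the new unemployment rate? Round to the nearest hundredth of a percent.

New unemployment rate ≈ 12.32%.

Initially, labor force = 179.10 + 19.52 = 198.62 million, so u = 19.52/198.62 = 9.83%.
After the first change, unemployed falls and employed rises by 4.76; labor force unchanged → E = 183.86, U = 14.76, labor force = 198.62 million.
After the second change, unemployed and labor force both rise by 11.08 → E = 183.86, U = 25.84, labor force = 209.70 million.
New unemployment rate = 25.84 / 209.70 = 12.32%.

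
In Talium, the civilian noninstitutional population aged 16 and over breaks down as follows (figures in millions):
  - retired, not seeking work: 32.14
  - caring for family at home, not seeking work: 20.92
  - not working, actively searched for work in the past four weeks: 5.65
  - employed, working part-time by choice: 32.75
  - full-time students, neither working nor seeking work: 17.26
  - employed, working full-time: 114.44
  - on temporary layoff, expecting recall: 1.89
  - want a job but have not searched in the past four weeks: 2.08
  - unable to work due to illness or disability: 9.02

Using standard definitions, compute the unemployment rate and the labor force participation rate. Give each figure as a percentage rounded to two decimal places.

Unemployment rate ≈ 4.87%; labor force participation rate ≈ 65.52%.

Employed = 32.75 + 114.44 = 147.19 million.
Unemployed = 5.65 + 1.89 = 7.54 million (jobless and actively searching, or on temporary layoff).
Labor force = 147.19 + 7.54 = 154.73 million.
Not in labor force = 32.14 + 20.92 + 17.26 + 2.08 + 9.02 = 81.42 million (those not working and not actively searching are outside the labor force — including those who want a job but have given up searching).
Civilian working-age population = 154.73 + 81.42 = 236.15 million.
Unemployment rate = 7.54 / 154.73 = 4.87%.
Labor force participation rate = 154.73 / 236.15 = 65.52%.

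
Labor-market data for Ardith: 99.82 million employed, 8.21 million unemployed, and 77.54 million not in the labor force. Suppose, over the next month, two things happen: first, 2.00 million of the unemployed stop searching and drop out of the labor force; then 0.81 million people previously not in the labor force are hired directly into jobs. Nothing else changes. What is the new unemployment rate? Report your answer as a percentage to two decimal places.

New unemployment rate ≈ 5.81%.

Initially, labor force = 99.82 + 8.21 = 108.03 million, so u = 8.21/108.03 = 7.60%.
After the first change, unemployed and labor force both fall by 2.00 → E = 99.82, U = 6.21, labor force = 106.03 million.
After the second change, employed and labor force both rise by 0.81; unemployed unchanged → E = 100.63, U = 6.21, labor force = 106.84 million.
New unemployment rate = 6.21 / 106.84 = 5.81%.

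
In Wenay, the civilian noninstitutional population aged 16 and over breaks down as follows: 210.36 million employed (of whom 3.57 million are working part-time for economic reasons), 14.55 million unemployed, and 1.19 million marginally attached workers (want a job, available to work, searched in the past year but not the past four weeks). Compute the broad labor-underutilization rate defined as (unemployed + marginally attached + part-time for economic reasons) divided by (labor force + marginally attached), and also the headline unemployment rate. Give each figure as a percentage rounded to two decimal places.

Broad underutilization rate ≈ 8.54%; headline unemployment rate ≈ 6.47%.

Labor force = 210.36 + 14.55 = 224.91 million.
Numerator = 14.55 + 1.19 + 3.57 = 19.31 million.
Denominator = 224.91 + 1.19 = 226.10 million.
Broad rate = 19.31 / 226.10 = 8.54%.
Headline unemployment rate = 14.55 / 224.91 = 6.47%.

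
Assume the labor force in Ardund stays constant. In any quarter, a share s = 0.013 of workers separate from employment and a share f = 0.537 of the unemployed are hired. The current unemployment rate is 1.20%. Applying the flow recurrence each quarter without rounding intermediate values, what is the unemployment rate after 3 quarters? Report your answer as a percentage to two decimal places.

With a fixed labor force, u_{t+1} = u_t + s·(1−u_t) − f·u_t = u_t·(1−s−f) + s.
Here 1−s−f = 0.450 and s = 0.013.
u_1 = 0.012000 × 0.450 + 0.013 = 0.018400.
u_2 = 0.018400 × 0.450 + 0.013 = 0.021280.
u_3 = 0.021280 × 0.450 + 0.013 = 0.022576.

Unemployment rate after three quarters ≈ 2.26%.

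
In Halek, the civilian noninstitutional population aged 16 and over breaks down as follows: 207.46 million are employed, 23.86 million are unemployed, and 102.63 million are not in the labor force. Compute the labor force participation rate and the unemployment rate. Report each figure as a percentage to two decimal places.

Labor force = employed + unemployed = 207.46 + 23.86 = 231.32 million.
Working-age population = 231.32 + 102.63 = 333.95 million.
Unemployment rate = 23.86 / 231.32 = 10.31%.
Labor force participation rate = 231.32 / 333.95 = 69.27%.

Labor force participation rate ≈ 69.27%; unemployment rate ≈ 10.31%.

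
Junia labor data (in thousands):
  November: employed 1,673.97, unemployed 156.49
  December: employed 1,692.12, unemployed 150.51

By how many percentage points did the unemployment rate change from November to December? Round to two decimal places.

The unemployment rate changed by −0.38 percentage points.

November: labor force = 1,673.97 + 156.49 = 1,830.46; u = 156.49/1,830.46 = 8.55%.
December: labor force = 1,692.12 + 150.51 = 1,842.63; u = 150.51/1,842.63 = 8.17%.
Change = 8.17% − 8.55% = −0.38 pp.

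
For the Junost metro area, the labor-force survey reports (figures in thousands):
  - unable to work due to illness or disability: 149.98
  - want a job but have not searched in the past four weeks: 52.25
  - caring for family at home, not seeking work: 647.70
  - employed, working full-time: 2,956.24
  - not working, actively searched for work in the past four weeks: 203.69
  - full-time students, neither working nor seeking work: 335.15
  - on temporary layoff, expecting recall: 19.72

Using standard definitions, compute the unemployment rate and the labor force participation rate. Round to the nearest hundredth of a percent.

Unemployment rate ≈ 7.03%; labor force participation rate ≈ 72.85%.

Employed = 2,956.24 thousand.
Unemployed = 203.69 + 19.72 = 223.41 thousand (jobless and actively searching, or on temporary layoff).
Labor force = 2,956.24 + 223.41 = 3,179.65 thousand.
Not in labor force = 149.98 + 52.25 + 647.70 + 335.15 = 1,185.08 thousand (those not working and not actively searching are outside the labor force — including those who want a job but have given up searching).
Civilian working-age population = 3,179.65 + 1,185.08 = 4,364.73 thousand.
Unemployment rate = 223.41 / 3,179.65 = 7.03%.
Labor force participation rate = 3,179.65 / 4,364.73 = 72.85%.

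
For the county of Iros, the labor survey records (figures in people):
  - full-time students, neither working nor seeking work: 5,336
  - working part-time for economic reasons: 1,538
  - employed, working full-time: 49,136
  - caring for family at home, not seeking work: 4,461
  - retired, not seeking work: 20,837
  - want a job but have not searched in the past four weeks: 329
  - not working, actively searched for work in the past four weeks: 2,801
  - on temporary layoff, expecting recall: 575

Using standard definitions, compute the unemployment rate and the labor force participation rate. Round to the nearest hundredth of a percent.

Employed = 1,538 + 49,136 = 50,674 (anyone who worked, including part-time for economic reasons, counts as employed).
Unemployed = 2,801 + 575 = 3,376 (jobless and actively searching, or on temporary layoff).
Labor force = 50,674 + 3,376 = 54,050.
Not in labor force = 5,336 + 4,461 + 20,837 + 329 = 30,963 (those not working and not actively searching are outside the labor force — including those who want a job but have given up searching).
Civilian working-age population = 54,050 + 30,963 = 85,013.
Unemployment rate = 3,376 / 54,050 = 6.25%.
Labor force participation rate = 54,050 / 85,013 = 63.58%.

Unemployment rate ≈ 6.25%; labor force participation rate ≈ 63.58%.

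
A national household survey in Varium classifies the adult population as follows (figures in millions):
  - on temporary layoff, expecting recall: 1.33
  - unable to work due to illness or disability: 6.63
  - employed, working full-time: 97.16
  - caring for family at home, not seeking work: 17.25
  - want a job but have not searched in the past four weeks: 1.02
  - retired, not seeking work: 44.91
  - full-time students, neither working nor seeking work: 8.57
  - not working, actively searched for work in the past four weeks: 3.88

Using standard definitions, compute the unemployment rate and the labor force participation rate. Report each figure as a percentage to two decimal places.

Employed = 97.16 million.
Unemployed = 1.33 + 3.88 = 5.21 million (jobless and actively searching, or on temporary layoff).
Labor force = 97.16 + 5.21 = 102.37 million.
Not in labor force = 6.63 + 17.25 + 1.02 + 44.91 + 8.57 = 78.38 million (those not working and not actively searching are outside the labor force — including those who want a job but have given up searching).
Civilian working-age population = 102.37 + 78.38 = 180.75 million.
Unemployment rate = 5.21 / 102.37 = 5.09%.
Labor force participation rate = 102.37 / 180.75 = 56.64%.

Unemployment rate ≈ 5.09%; labor force participation rate ≈ 56.64%.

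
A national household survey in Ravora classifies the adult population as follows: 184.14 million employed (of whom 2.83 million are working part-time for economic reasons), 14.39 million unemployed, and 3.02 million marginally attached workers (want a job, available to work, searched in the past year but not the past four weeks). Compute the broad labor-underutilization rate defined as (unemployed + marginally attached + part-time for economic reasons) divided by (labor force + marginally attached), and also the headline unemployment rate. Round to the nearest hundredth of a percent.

Broad underutilization rate ≈ 10.04%; headline unemployment rate ≈ 7.25%.

Labor force = 184.14 + 14.39 = 198.53 million.
Numerator = 14.39 + 3.02 + 2.83 = 20.24 million.
Denominator = 198.53 + 3.02 = 201.55 million.
Broad rate = 20.24 / 201.55 = 10.04%.
Headline unemployment rate = 14.39 / 198.53 = 7.25%.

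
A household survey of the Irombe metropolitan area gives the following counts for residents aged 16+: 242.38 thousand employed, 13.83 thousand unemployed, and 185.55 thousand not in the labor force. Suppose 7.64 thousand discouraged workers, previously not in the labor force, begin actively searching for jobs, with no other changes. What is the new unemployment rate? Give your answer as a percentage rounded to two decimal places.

Initially, labor force = 242.38 + 13.83 = 256.21 thousand, so u = 13.83/256.21 = 5.40%.
After the change, unemployed and labor force both rise by 7.64 → E = 242.38, U = 21.47, labor force = 263.85 thousand.
New unemployment rate = 21.47 / 263.85 = 8.14%.

New unemployment rate ≈ 8.14%.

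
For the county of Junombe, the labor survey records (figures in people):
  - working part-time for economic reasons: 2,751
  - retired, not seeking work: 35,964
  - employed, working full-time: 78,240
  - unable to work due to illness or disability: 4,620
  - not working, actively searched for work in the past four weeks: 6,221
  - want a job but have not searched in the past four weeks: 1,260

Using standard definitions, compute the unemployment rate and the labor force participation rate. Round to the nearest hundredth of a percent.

Employed = 2,751 + 78,240 = 80,991 (anyone who worked, including part-time for economic reasons, counts as employed).
Unemployed = 6,221.
Labor force = 80,991 + 6,221 = 87,212.
Not in labor force = 35,964 + 4,620 + 1,260 = 41,844 (those not working and not actively searching are outside the labor force — including those who want a job but have given up searching).
Civilian working-age population = 87,212 + 41,844 = 129,056.
Unemployment rate = 6,221 / 87,212 = 7.13%.
Labor force participation rate = 87,212 / 129,056 = 67.58%.

Unemployment rate ≈ 7.13%; labor force participation rate ≈ 67.58%.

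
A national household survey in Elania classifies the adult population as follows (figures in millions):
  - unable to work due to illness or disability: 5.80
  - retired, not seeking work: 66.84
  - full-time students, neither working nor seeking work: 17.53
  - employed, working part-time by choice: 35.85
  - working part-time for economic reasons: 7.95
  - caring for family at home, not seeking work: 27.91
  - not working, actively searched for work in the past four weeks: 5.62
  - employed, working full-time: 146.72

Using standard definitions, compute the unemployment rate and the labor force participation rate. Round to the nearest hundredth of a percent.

Employed = 35.85 + 7.95 + 146.72 = 190.52 million (anyone who worked, including part-time for economic reasons, counts as employed).
Unemployed = 5.62 million.
Labor force = 190.52 + 5.62 = 196.14 million.
Not in labor force = 5.80 + 66.84 + 17.53 + 27.91 = 118.08 million (those not working and not actively searching are outside the labor force).
Civilian working-age population = 196.14 + 118.08 = 314.22 million.
Unemployment rate = 5.62 / 196.14 = 2.87%.
Labor force participation rate = 196.14 / 314.22 = 62.42%.

Unemployment rate ≈ 2.87%; labor force participation rate ≈ 62.42%.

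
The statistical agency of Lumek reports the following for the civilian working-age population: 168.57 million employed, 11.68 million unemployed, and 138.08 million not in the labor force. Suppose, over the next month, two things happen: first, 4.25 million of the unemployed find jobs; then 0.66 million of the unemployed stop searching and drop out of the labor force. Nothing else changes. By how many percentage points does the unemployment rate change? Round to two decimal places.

The unemployment rate changes by −2.71 percentage points.

Initially, labor force = 168.57 + 11.68 = 180.25 million, so u = 11.68/180.25 = 6.48%.
After the first change, unemployed falls and employed rises by 4.25; labor force unchanged → E = 172.82, U = 7.43, labor force = 180.25 million.
After the second change, unemployed and labor force both fall by 0.66 → E = 172.82, U = 6.77, labor force = 179.59 million.
New unemployment rate = 6.77 / 179.59 = 3.77%.
Change = 3.77% − 6.48% = −2.71 percentage points.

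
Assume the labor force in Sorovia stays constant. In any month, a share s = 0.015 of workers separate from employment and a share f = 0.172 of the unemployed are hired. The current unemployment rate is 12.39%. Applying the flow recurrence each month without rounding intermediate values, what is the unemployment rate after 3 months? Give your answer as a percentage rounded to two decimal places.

Unemployment rate after three months ≈ 10.37%.

With a fixed labor force, u_{t+1} = u_t + s·(1−u_t) − f·u_t = u_t·(1−s−f) + s.
Here 1−s−f = 0.813 and s = 0.015.
u_1 = 0.123900 × 0.813 + 0.015 = 0.115731.
u_2 = 0.115731 × 0.813 + 0.015 = 0.109089.
u_3 = 0.109089 × 0.813 + 0.015 = 0.103689.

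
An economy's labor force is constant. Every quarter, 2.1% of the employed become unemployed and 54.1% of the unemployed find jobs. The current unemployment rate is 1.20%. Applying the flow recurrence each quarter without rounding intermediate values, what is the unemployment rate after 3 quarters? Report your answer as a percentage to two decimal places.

With a fixed labor force, u_{t+1} = u_t + s·(1−u_t) − f·u_t = u_t·(1−s−f) + s.
Here 1−s−f = 0.438 and s = 0.021.
u_1 = 0.012000 × 0.438 + 0.021 = 0.026256.
u_2 = 0.026256 × 0.438 + 0.021 = 0.032500.
u_3 = 0.032500 × 0.438 + 0.021 = 0.035235.

Unemployment rate after three quarters ≈ 3.52%.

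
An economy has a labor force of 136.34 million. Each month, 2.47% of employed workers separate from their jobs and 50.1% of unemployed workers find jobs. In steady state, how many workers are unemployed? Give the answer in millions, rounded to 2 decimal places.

About 6.41 million are unemployed in steady state.

Steady-state unemployment rate u* = s/(s+f) = 2.47/(2.47+50.1) = 0.046985.
Unemployed = u* × labor force = 0.046985 × 136.34 ≈ 6.41 million.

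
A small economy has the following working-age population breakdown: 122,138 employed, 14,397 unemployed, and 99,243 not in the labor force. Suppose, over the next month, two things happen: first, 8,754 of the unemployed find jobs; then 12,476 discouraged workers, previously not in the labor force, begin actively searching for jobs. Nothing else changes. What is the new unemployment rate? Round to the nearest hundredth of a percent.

Initially, labor force = 122,138 + 14,397 = 136,535, so u = 14,397/136,535 = 10.54%.
After the first change, unemployed falls and employed rises by 8,754; labor force unchanged → E = 130,892, U = 5,643, labor force = 136,535.
After the second change, unemployed and labor force both rise by 12,476 → E = 130,892, U = 18,119, labor force = 149,011.
New unemployment rate = 18,119 / 149,011 = 12.16%.

New unemployment rate ≈ 12.16%.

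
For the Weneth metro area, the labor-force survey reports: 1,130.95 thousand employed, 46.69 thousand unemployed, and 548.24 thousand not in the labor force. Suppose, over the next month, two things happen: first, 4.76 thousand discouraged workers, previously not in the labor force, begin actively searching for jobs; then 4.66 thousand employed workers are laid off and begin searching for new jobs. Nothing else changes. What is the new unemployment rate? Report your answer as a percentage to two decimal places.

Initially, labor force = 1,130.95 + 46.69 = 1,177.64 thousand, so u = 46.69/1,177.64 = 3.96%.
After the first change, unemployed and labor force both rise by 4.76 → E = 1,130.95, U = 51.45, labor force = 1,182.40 thousand.
After the second change, employed falls and unemployed rises by 4.66; labor force unchanged → E = 1,126.29, U = 56.11, labor force = 1,182.40 thousand.
New unemployment rate = 56.11 / 1,182.40 = 4.75%.

New unemployment rate ≈ 4.75%.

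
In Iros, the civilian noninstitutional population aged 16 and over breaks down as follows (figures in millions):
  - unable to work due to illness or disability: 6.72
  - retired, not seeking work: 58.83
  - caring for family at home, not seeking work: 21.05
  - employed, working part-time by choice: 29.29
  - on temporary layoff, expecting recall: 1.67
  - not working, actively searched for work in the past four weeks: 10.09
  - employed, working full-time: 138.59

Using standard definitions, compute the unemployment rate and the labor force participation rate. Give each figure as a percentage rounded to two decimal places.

Unemployment rate ≈ 6.55%; labor force participation rate ≈ 67.47%.

Employed = 29.29 + 138.59 = 167.88 million.
Unemployed = 1.67 + 10.09 = 11.76 million (jobless and actively searching, or on temporary layoff).
Labor force = 167.88 + 11.76 = 179.64 million.
Not in labor force = 6.72 + 58.83 + 21.05 = 86.60 million (those not working and not actively searching are outside the labor force).
Civilian working-age population = 179.64 + 86.60 = 266.24 million.
Unemployment rate = 11.76 / 179.64 = 6.55%.
Labor force participation rate = 179.64 / 266.24 = 67.47%.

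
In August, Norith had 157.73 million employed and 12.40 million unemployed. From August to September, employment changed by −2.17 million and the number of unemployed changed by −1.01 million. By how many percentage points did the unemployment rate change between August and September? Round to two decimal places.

The unemployment rate changed by −0.47 percentage points.

August: labor force = 157.73 + 12.40 = 170.13; u = 12.40/170.13 = 7.29%.
September: labor force = 155.56 + 11.39 = 166.95; u = 11.39/166.95 = 6.82%.
Change = 6.82% − 7.29% = −0.47 pp.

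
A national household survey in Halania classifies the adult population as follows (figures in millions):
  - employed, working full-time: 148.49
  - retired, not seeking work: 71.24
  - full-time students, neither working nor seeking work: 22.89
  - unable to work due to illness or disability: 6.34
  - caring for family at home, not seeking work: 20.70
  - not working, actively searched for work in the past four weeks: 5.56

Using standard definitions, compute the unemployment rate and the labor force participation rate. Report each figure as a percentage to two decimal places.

Unemployment rate ≈ 3.61%; labor force participation rate ≈ 55.97%.

Employed = 148.49 million.
Unemployed = 5.56 million.
Labor force = 148.49 + 5.56 = 154.05 million.
Not in labor force = 71.24 + 22.89 + 6.34 + 20.70 = 121.17 million (those not working and not actively searching are outside the labor force).
Civilian working-age population = 154.05 + 121.17 = 275.22 million.
Unemployment rate = 5.56 / 154.05 = 3.61%.
Labor force participation rate = 154.05 / 275.22 = 55.97%.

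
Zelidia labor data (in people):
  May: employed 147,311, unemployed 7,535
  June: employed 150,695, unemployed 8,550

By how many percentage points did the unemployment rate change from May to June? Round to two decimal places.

The unemployment rate changed by +0.50 percentage points.

May: labor force = 147,311 + 7,535 = 154,846; u = 7,535/154,846 = 4.87%.
June: labor force = 150,695 + 8,550 = 159,245; u = 8,550/159,245 = 5.37%.
Change = 5.37% − 4.87% = +0.50 pp.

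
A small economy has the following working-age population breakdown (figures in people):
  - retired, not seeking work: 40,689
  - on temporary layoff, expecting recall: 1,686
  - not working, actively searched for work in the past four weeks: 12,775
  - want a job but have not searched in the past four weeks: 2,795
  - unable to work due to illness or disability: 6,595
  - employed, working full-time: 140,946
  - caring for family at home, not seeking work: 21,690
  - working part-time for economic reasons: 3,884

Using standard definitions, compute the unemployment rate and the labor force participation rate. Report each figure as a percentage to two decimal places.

Unemployment rate ≈ 9.08%; labor force participation rate ≈ 68.94%.

Employed = 140,946 + 3,884 = 144,830 (anyone who worked, including part-time for economic reasons, counts as employed).
Unemployed = 1,686 + 12,775 = 14,461 (jobless and actively searching, or on temporary layoff).
Labor force = 144,830 + 14,461 = 159,291.
Not in labor force = 40,689 + 2,795 + 6,595 + 21,690 = 71,769 (those not working and not actively searching are outside the labor force — including those who want a job but have given up searching).
Civilian working-age population = 159,291 + 71,769 = 231,060.
Unemployment rate = 14,461 / 159,291 = 9.08%.
Labor force participation rate = 159,291 / 231,060 = 68.94%.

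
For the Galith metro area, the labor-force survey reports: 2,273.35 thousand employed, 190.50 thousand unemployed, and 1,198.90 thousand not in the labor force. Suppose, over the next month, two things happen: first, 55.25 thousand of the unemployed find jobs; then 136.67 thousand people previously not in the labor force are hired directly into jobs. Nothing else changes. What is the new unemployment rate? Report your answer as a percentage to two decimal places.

Initially, labor force = 2,273.35 + 190.50 = 2,463.85 thousand, so u = 190.50/2,463.85 = 7.73%.
After the first change, unemployed falls and employed rises by 55.25; labor force unchanged → E = 2,328.60, U = 135.25, labor force = 2,463.85 thousand.
After the second change, employed and labor force both rise by 136.67; unemployed unchanged → E = 2,465.27, U = 135.25, labor force = 2,600.52 thousand.
New unemployment rate = 135.25 / 2,600.52 = 5.20%.

New unemployment rate ≈ 5.20%.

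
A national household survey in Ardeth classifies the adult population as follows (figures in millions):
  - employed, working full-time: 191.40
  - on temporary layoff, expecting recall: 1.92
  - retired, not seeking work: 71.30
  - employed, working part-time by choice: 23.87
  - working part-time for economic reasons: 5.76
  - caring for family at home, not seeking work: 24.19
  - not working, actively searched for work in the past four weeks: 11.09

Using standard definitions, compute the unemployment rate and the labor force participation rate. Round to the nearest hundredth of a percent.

Employed = 191.40 + 23.87 + 5.76 = 221.03 million (anyone who worked, including part-time for economic reasons, counts as employed).
Unemployed = 1.92 + 11.09 = 13.01 million (jobless and actively searching, or on temporary layoff).
Labor force = 221.03 + 13.01 = 234.04 million.
Not in labor force = 71.30 + 24.19 = 95.49 million (those not working and not actively searching are outside the labor force).
Civilian working-age population = 234.04 + 95.49 = 329.53 million.
Unemployment rate = 13.01 / 234.04 = 5.56%.
Labor force participation rate = 234.04 / 329.53 = 71.02%.

Unemployment rate ≈ 5.56%; labor force participation rate ≈ 71.02%.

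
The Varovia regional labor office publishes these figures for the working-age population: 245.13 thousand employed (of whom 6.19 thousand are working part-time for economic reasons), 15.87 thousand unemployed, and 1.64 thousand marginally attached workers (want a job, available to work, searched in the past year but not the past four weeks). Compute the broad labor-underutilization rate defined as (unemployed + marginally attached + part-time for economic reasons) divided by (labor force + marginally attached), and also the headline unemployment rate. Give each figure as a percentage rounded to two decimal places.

Broad underutilization rate ≈ 9.02%; headline unemployment rate ≈ 6.08%.

Labor force = 245.13 + 15.87 = 261.00 thousand.
Numerator = 15.87 + 1.64 + 6.19 = 23.70 thousand.
Denominator = 261.00 + 1.64 = 262.64 thousand.
Broad rate = 23.70 / 262.64 = 9.02%.
Headline unemployment rate = 15.87 / 261.00 = 6.08%.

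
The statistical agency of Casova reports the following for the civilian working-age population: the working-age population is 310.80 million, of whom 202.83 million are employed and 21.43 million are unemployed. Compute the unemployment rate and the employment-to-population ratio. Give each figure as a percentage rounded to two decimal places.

Labor force = employed + unemployed = 202.83 + 21.43 = 224.26 million.
Unemployment rate = 21.43 / 224.26 = 9.56%.
Employment-population ratio = 202.83 / 310.80 = 65.26%.

Unemployment rate ≈ 9.56%; employment-population ratio ≈ 65.26%.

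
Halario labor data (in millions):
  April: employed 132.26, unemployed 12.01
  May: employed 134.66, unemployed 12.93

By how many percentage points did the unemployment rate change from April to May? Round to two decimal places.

April: labor force = 132.26 + 12.01 = 144.27; u = 12.01/144.27 = 8.32%.
May: labor force = 134.66 + 12.93 = 147.59; u = 12.93/147.59 = 8.76%.
Change = 8.76% − 8.32% = +0.44 pp.

The unemployment rate changed by +0.44 percentage points.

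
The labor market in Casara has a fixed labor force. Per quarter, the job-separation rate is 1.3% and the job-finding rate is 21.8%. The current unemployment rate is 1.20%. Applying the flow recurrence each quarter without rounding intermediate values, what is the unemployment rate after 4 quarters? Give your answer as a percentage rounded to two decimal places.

With a fixed labor force, u_{t+1} = u_t + s·(1−u_t) − f·u_t = u_t·(1−s−f) + s.
Here 1−s−f = 0.769 and s = 0.013.
u_1 = 0.012000 × 0.769 + 0.013 = 0.022228.
u_2 = 0.022228 × 0.769 + 0.013 = 0.030093.
u_3 = 0.030093 × 0.769 + 0.013 = 0.036142.
u_4 = 0.036142 × 0.769 + 0.013 = 0.040793.

Unemployment rate after four quarters ≈ 4.08%.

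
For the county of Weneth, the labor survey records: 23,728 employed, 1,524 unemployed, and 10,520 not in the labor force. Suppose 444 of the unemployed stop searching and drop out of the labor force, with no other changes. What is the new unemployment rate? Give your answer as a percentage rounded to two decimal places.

Initially, labor force = 23,728 + 1,524 = 25,252, so u = 1,524/25,252 = 6.04%.
After the change, unemployed and labor force both fall by 444 → E = 23,728, U = 1,080, labor force = 24,808.
New unemployment rate = 1,080 / 24,808 = 4.35%.

New unemployment rate ≈ 4.35%.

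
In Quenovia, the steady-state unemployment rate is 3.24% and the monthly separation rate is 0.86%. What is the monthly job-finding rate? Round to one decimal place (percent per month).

From u* = s/(s+f): f = s·(1−u)/u.
f = 0.86 × (1 − 0.0324) / 0.0324 = 0.8321 / 0.0324 ≈ 25.7% per month.

Job-finding rate ≈ 25.7% per month.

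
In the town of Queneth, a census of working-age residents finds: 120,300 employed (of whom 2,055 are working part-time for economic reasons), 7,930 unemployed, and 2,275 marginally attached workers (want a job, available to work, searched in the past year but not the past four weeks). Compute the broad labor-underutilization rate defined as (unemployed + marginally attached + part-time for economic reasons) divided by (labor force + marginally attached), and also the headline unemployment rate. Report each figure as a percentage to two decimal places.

Labor force = 120,300 + 7,930 = 128,230.
Numerator = 7,930 + 2,275 + 2,055 = 12,260.
Denominator = 128,230 + 2,275 = 130,505.
Broad rate = 12,260 / 130,505 = 9.39%.
Headline unemployment rate = 7,930 / 128,230 = 6.18%.

Broad underutilization rate ≈ 9.39%; headline unemployment rate ≈ 6.18%.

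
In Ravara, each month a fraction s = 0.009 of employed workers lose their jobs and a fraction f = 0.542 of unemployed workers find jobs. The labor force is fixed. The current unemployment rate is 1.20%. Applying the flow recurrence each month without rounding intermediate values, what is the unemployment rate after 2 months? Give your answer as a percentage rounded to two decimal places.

With a fixed labor force, u_{t+1} = u_t + s·(1−u_t) − f·u_t = u_t·(1−s−f) + s.
Here 1−s−f = 0.449 and s = 0.009.
u_1 = 0.012000 × 0.449 + 0.009 = 0.014388.
u_2 = 0.014388 × 0.449 + 0.009 = 0.015460.

Unemployment rate after two months ≈ 1.55%.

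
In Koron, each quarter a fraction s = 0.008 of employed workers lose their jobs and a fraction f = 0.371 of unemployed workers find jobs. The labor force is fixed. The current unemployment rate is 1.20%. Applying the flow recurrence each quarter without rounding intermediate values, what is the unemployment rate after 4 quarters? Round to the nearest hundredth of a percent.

With a fixed labor force, u_{t+1} = u_t + s·(1−u_t) − f·u_t = u_t·(1−s−f) + s.
Here 1−s−f = 0.621 and s = 0.008.
u_1 = 0.012000 × 0.621 + 0.008 = 0.015452.
u_2 = 0.015452 × 0.621 + 0.008 = 0.017596.
u_3 = 0.017596 × 0.621 + 0.008 = 0.018927.
u_4 = 0.018927 × 0.621 + 0.008 = 0.019754.

Unemployment rate after four quarters ≈ 1.98%.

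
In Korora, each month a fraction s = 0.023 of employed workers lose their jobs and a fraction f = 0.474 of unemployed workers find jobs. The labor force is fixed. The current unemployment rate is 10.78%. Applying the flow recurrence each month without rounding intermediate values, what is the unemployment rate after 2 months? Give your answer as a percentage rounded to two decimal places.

With a fixed labor force, u_{t+1} = u_t + s·(1−u_t) − f·u_t = u_t·(1−s−f) + s.
Here 1−s−f = 0.503 and s = 0.023.
u_1 = 0.107800 × 0.503 + 0.023 = 0.077223.
u_2 = 0.077223 × 0.503 + 0.023 = 0.061843.

Unemployment rate after two months ≈ 6.18%.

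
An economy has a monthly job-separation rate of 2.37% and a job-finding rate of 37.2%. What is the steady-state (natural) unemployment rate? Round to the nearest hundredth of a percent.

Steady-state unemployment rate ≈ 5.99%.

At steady state the flows balance: s·E = f·U, so U/(E+U) = s/(s+f).
u* = 2.37 / (2.37 + 37.2) = 2.37 / 39.57 = 5.99%.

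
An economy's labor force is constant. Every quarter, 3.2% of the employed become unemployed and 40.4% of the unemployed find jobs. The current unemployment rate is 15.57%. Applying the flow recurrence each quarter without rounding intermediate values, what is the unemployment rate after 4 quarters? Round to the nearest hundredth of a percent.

With a fixed labor force, u_{t+1} = u_t + s·(1−u_t) − f·u_t = u_t·(1−s−f) + s.
Here 1−s−f = 0.564 and s = 0.032.
u_1 = 0.155700 × 0.564 + 0.032 = 0.119815.
u_2 = 0.119815 × 0.564 + 0.032 = 0.099576.
u_3 = 0.099576 × 0.564 + 0.032 = 0.088161.
u_4 = 0.088161 × 0.564 + 0.032 = 0.081723.

Unemployment rate after four quarters ≈ 8.17%.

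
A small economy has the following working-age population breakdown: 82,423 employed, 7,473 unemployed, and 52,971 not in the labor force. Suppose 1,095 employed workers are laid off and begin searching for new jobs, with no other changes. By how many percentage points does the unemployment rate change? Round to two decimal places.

Initially, labor force = 82,423 + 7,473 = 89,896, so u = 7,473/89,896 = 8.31%.
After the change, employed falls and unemployed rises by 1,095; labor force unchanged → E = 81,328, U = 8,568, labor force = 89,896.
New unemployment rate = 8,568 / 89,896 = 9.53%.
Change = 9.53% − 8.31% = +1.22 percentage points.

The unemployment rate changes by +1.22 percentage points.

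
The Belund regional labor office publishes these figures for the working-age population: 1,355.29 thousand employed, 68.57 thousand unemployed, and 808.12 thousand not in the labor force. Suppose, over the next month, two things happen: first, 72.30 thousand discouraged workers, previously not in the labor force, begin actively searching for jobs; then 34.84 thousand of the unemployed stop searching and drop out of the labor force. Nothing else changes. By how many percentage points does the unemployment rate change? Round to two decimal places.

Initially, labor force = 1,355.29 + 68.57 = 1,423.86 thousand, so u = 68.57/1,423.86 = 4.82%.
After the first change, unemployed and labor force both rise by 72.30 → E = 1,355.29, U = 140.87, labor force = 1,496.16 thousand.
After the second change, unemployed and labor force both fall by 34.84 → E = 1,355.29, U = 106.03, labor force = 1,461.32 thousand.
New unemployment rate = 106.03 / 1,461.32 = 7.26%.
Change = 7.26% − 4.82% = +2.44 percentage points.

The unemployment rate changes by +2.44 percentage points.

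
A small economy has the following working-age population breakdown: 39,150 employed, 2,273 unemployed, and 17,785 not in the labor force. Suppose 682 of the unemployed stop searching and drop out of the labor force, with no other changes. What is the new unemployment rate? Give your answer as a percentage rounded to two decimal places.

Initially, labor force = 39,150 + 2,273 = 41,423, so u = 2,273/41,423 = 5.49%.
After the change, unemployed and labor force both fall by 682 → E = 39,150, U = 1,591, labor force = 40,741.
New unemployment rate = 1,591 / 40,741 = 3.91%.

New unemployment rate ≈ 3.91%.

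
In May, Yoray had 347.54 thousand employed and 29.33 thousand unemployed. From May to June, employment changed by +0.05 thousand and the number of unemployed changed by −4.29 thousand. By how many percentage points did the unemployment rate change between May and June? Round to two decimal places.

The unemployment rate changed by −1.06 percentage points.

May: labor force = 347.54 + 29.33 = 376.87; u = 29.33/376.87 = 7.78%.
June: labor force = 347.59 + 25.04 = 372.63; u = 25.04/372.63 = 6.72%.
Change = 6.72% − 7.78% = −1.06 pp.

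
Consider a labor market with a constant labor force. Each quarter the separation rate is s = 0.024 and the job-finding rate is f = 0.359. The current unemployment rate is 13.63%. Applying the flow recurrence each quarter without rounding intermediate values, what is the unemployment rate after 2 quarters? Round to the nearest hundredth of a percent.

Unemployment rate after two quarters ≈ 9.07%.

With a fixed labor force, u_{t+1} = u_t + s·(1−u_t) − f·u_t = u_t·(1−s−f) + s.
Here 1−s−f = 0.617 and s = 0.024.
u_1 = 0.136300 × 0.617 + 0.024 = 0.108097.
u_2 = 0.108097 × 0.617 + 0.024 = 0.090696.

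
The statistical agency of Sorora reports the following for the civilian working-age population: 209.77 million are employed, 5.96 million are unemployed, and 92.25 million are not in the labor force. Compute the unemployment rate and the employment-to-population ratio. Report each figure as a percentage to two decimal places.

Unemployment rate ≈ 2.76%; employment-population ratio ≈ 68.11%.

Labor force = employed + unemployed = 209.77 + 5.96 = 215.73 million.
Working-age population = 215.73 + 92.25 = 307.98 million.
Unemployment rate = 5.96 / 215.73 = 2.76%.
Employment-population ratio = 209.77 / 307.98 = 68.11%.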